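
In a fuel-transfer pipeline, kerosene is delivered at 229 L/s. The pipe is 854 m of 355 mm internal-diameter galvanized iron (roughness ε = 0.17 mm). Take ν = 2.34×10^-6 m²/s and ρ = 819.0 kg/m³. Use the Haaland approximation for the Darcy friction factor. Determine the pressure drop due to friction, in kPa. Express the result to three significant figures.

V = 4Q/(πD²) = 4·0.229/(π·0.355²) = 2.314 m/s
Re = VD/ν = 2.314·0.355/2.34×10^-6 = 3.51×10^5 → turbulent
ε/D = 0.17/355 = 4.79×10^-4
Haaland: f = 0.01777
h_f = f(L/D)V²/(2g) = 0.01777·(854/0.355)·2.314²/(2·9.81) = 11.66 m
Δp = ρg·h_f = 819.0·9.81·11.66 = 93.71 kPa

Δp ≈ 93.7 kPa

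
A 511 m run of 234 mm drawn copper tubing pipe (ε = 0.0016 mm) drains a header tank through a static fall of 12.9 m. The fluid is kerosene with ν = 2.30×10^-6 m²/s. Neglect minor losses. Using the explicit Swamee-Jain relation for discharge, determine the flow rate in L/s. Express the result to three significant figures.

Swamee-Jain (Type II): Q = -0.965·√(gD⁵h_f/L)·ln[ε/(3.7D) + √(3.17ν²L/(gD³h_f))]
√(gD⁵h_f/L) = √(9.81·0.234⁵·12.9/511) = 0.01318
ε/(3.7D) = 1.85×10^-6; √(3.17ν²L/(gD³h_f)) = 7.27×10^-5
Q = -0.965·0.01318·ln(7.454×10^-5) = 0.1209 m³/s
Check: V = 2.81 m/s, Re = 2.86×10^5, f = 0.01458, h_f = 12.8 m ≈ 12.9 m ✓

Q ≈ 121 L/s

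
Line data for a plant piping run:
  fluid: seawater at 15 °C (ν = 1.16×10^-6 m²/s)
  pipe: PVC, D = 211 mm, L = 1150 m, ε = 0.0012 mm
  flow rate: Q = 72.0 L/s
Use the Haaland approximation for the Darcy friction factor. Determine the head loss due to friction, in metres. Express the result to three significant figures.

h_f ≈ 16.3 m

V = 4Q/(πD²) = 4·0.0720/(π·0.211²) = 2.059 m/s
Re = VD/ν = 2.059·0.211/1.16×10^-6 = 3.75×10^5 → turbulent
ε/D = 0.0012/211 = 5.69×10^-6
Haaland: f = 0.01382
h_f = f(L/D)V²/(2g) = 0.01382·(1150/0.211)·2.059²/(2·9.81) = 16.27 m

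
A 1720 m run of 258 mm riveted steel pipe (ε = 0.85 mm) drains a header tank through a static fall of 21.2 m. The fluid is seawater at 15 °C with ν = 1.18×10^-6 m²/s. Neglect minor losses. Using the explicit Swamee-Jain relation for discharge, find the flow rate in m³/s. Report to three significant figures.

Q ≈ 0.0791 m³/s

Swamee-Jain (Type II): Q = -0.965·√(gD⁵h_f/L)·ln[ε/(3.7D) + √(3.17ν²L/(gD³h_f))]
√(gD⁵h_f/L) = √(9.81·0.258⁵·21.2/1720) = 0.01176
ε/(3.7D) = 8.90×10^-4; √(3.17ν²L/(gD³h_f)) = 4.61×10^-5
Q = -0.965·0.01176·ln(9.365×10^-4) = 0.07911 m³/s
Check: V = 1.51 m/s, Re = 3.31×10^5, f = 0.02739, h_f = 21.3 m ≈ 21.2 m ✓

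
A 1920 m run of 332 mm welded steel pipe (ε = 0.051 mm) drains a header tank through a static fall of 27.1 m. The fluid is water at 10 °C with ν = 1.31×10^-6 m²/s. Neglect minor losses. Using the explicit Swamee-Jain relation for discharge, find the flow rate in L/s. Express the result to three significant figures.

Q ≈ 217 L/s

Swamee-Jain (Type II): Q = -0.965·√(gD⁵h_f/L)·ln[ε/(3.7D) + √(3.17ν²L/(gD³h_f))]
√(gD⁵h_f/L) = √(9.81·0.332⁵·27.1/1920) = 0.02363
ε/(3.7D) = 4.15×10^-5; √(3.17ν²L/(gD³h_f)) = 3.28×10^-5
Q = -0.965·0.02363·ln(7.428×10^-5) = 0.2168 m³/s
Check: V = 2.50 m/s, Re = 6.35×10^5, f = 0.01473, h_f = 27.2 m ≈ 27.1 m ✓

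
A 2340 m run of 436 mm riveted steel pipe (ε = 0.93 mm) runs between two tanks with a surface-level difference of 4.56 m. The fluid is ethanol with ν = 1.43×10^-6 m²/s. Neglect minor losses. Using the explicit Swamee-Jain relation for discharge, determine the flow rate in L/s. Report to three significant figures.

Q ≈ 123 L/s

Swamee-Jain (Type II): Q = -0.965·√(gD⁵h_f/L)·ln[ε/(3.7D) + √(3.17ν²L/(gD³h_f))]
√(gD⁵h_f/L) = √(9.81·0.436⁵·4.56/2340) = 0.01736
ε/(3.7D) = 5.76×10^-4; √(3.17ν²L/(gD³h_f)) = 6.40×10^-5
Q = -0.965·0.01736·ln(6.405×10^-4) = 0.1232 m³/s
Check: V = 0.825 m/s, Re = 2.51×10^5, f = 0.02467, h_f = 4.59 m ≈ 4.56 m ✓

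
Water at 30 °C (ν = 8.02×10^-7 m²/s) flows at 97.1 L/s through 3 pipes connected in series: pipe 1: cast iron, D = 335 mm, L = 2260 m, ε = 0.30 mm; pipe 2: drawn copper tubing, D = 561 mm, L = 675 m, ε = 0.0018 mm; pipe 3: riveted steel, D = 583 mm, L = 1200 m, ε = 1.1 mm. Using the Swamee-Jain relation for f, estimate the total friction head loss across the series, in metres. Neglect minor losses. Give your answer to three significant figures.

Pipe 1: V = 1.102 m/s, Re = 4.60×10^5, ε/D = 8.96×10^-4, f = 0.01994, h_1 = f(L/D)V²/2g = 8.322 m
Pipe 2: V = 0.3928 m/s, Re = 2.75×10^5, ε/D = 3.21×10^-6, f = 0.01465, h_2 = f(L/D)V²/2g = 0.1386 m
Pipe 3: V = 0.3637 m/s, Re = 2.64×10^5, ε/D = 0.00189, f = 0.02393, h_3 = f(L/D)V²/2g = 0.3321 m
Series → Q common, losses add: H = Σh = 8.793 m

H ≈ 8.79 m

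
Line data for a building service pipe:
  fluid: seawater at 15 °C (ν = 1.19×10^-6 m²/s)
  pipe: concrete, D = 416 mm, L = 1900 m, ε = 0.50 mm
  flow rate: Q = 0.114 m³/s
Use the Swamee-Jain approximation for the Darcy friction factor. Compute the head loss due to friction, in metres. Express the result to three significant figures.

V = 4Q/(πD²) = 4·0.114/(π·0.416²) = 0.8387 m/s
Re = VD/ν = 0.8387·0.416/1.19×10^-6 = 2.93×10^5 → turbulent
ε/D = 0.50/416 = 0.00120
Swamee-Jain: f = 0.02157
h_f = f(L/D)V²/(2g) = 0.02157·(1900/0.416)·0.8387²/(2·9.81) = 3.532 m

h_f ≈ 3.53 m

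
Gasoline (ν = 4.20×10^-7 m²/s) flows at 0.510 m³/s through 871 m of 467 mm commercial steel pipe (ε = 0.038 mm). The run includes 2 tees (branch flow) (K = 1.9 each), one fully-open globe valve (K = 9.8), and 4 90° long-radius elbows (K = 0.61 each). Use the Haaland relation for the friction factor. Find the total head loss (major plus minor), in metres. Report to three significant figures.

V = 4Q/(πD²) = 2.977 m/s; V²/2g = 0.4518 m
Re = 3.31×10^6, ε/D = 8.14×10^-5 → f = 0.01209 (Haaland)
Major: h_f = f(L/D)·V²/2g = 0.01209·1865·0.4518 = 10.19 m
Minor: ΣK = 16.0; h_m = ΣK·V²/2g = 7.248 m
Total H_L = 10.19 + 7.248 = 17.43 m

H_L ≈ 17.4 m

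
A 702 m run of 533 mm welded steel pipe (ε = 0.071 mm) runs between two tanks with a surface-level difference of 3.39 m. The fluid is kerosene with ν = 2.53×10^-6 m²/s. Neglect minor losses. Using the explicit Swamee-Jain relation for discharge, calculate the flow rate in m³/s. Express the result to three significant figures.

Swamee-Jain (Type II): Q = -0.965·√(gD⁵h_f/L)·ln[ε/(3.7D) + √(3.17ν²L/(gD³h_f))]
√(gD⁵h_f/L) = √(9.81·0.533⁵·3.39/702) = 0.04514
ε/(3.7D) = 3.60×10^-5; √(3.17ν²L/(gD³h_f)) = 5.32×10^-5
Q = -0.965·0.04514·ln(8.919×10^-5) = 0.4062 m³/s
Check: V = 1.82 m/s, Re = 3.84×10^5, f = 0.01528, h_f = 3.40 m ≈ 3.39 m ✓

Q ≈ 0.406 m³/s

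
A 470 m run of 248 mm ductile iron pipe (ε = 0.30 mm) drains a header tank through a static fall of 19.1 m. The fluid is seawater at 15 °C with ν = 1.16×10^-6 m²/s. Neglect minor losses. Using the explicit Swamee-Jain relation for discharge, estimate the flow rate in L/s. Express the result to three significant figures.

Q ≈ 148 L/s

Swamee-Jain (Type II): Q = -0.965·√(gD⁵h_f/L)·ln[ε/(3.7D) + √(3.17ν²L/(gD³h_f))]
√(gD⁵h_f/L) = √(9.81·0.248⁵·19.1/470) = 0.01934
ε/(3.7D) = 3.27×10^-4; √(3.17ν²L/(gD³h_f)) = 2.65×10^-5
Q = -0.965·0.01934·ln(3.534×10^-4) = 0.1483 m³/s
Check: V = 3.07 m/s, Re = 6.56×10^5, f = 0.02109, h_f = 19.2 m ≈ 19.1 m ✓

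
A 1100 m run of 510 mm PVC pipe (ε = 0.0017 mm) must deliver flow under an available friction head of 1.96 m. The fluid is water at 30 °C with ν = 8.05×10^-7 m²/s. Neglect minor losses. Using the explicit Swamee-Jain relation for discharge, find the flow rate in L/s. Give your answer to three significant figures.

Q ≈ 246 L/s

Swamee-Jain (Type II): Q = -0.965·√(gD⁵h_f/L)·ln[ε/(3.7D) + √(3.17ν²L/(gD³h_f))]
√(gD⁵h_f/L) = √(9.81·0.510⁵·1.96/1100) = 0.02456
ε/(3.7D) = 9.01×10^-7; √(3.17ν²L/(gD³h_f)) = 2.98×10^-5
Q = -0.965·0.02456·ln(3.067×10^-5) = 0.2463 m³/s
Check: V = 1.21 m/s, Re = 7.64×10^5, f = 0.01222, h_f = 1.95 m ≈ 1.96 m ✓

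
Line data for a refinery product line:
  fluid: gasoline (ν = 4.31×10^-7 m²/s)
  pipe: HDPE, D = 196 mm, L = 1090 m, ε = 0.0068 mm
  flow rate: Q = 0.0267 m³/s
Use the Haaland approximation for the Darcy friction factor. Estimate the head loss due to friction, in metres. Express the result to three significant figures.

V = 4Q/(πD²) = 4·0.0267/(π·0.196²) = 0.8849 m/s
Re = VD/ν = 0.8849·0.196/4.31×10^-7 = 4.02×10^5 → turbulent
ε/D = 0.0068/196 = 3.47×10^-5
Haaland: f = 0.01395
h_f = f(L/D)V²/(2g) = 0.01395·(1090/0.196)·0.8849²/(2·9.81) = 3.096 m

h_f ≈ 3.10 m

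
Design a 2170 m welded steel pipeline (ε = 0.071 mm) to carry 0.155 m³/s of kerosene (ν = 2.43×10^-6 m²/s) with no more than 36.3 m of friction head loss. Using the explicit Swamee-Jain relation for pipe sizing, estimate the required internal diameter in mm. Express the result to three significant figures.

Swamee-Jain (Type III): D = 0.66·[ε^1.25·(LQ²/(gh_f))^4.75 + ν·Q^9.4·(L/(gh_f))^5.2]^0.04
LQ²/(gh_f) = 0.1464; L/(gh_f) = 6.094
Term 1 = ε^1.25·(…)^4.75 = 7.09×10^-10; Term 2 = ν·Q^9.4·(…)^5.2 = 7.18×10^-10
D = 0.66·(7.09×10^-10 + 7.18×10^-10)^0.04 = 0.2922 m = 292 mm
Check: V = 2.31 m/s, Re = 2.78×10^5, f = 0.01678, h_f = 33.9 m ≈ 36.3 m ✓

D ≈ 292 mm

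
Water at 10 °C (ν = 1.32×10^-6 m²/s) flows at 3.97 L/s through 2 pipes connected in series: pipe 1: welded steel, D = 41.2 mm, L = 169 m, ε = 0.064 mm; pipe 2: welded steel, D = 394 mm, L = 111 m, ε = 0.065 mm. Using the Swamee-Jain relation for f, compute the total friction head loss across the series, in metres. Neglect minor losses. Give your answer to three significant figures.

Pipe 1: V = 2.978 m/s, Re = 9.29×10^4, ε/D = 0.00155, f = 0.02423, h_1 = f(L/D)V²/2g = 44.92 m
Pipe 2: V = 0.03256 m/s, Re = 9720, ε/D = 1.65×10^-4, f = 0.03150, h_2 = f(L/D)V²/2g = 4.796×10^-4 m
Series → Q common, losses add: H = Σh = 44.92 m

H ≈ 44.9 m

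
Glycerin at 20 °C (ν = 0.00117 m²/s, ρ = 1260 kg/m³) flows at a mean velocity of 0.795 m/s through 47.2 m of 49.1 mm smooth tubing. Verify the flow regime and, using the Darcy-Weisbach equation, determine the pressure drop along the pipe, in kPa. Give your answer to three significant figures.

Δp ≈ 734 kPa

Re = VD/ν = 0.795·0.04910/0.00117 = 33.4 → laminar (Re < 2300)
f = 64/Re = 1.918
h_f = f(L/D)V²/(2g) = 1.918·(47.2/0.04910)·0.795²/(2·9.81) = 59.40 m
Δp = ρg·h_f = 1260·9.81·59.40 = 734.3 kPa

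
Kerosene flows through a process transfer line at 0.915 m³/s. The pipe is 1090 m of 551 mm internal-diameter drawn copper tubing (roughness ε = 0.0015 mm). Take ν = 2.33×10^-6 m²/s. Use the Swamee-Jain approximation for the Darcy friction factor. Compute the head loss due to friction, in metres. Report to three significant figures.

V = 4Q/(πD²) = 4·0.915/(π·0.551²) = 3.837 m/s
Re = VD/ν = 3.837·0.551/2.33×10^-6 = 9.07×10^5 → turbulent
ε/D = 0.0015/551 = 2.72×10^-6
Swamee-Jain: f = 0.01186
h_f = f(L/D)V²/(2g) = 0.01186·(1090/0.551)·3.837²/(2·9.81) = 17.61 m

h_f ≈ 17.6 m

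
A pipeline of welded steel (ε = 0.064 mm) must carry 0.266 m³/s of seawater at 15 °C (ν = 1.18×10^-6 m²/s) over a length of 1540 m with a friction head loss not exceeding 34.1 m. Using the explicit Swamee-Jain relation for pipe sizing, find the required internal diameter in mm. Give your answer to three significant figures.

D ≈ 334 mm

Swamee-Jain (Type III): D = 0.66·[ε^1.25·(LQ²/(gh_f))^4.75 + ν·Q^9.4·(L/(gh_f))^5.2]^0.04
LQ²/(gh_f) = 0.3257; L/(gh_f) = 4.604
Term 1 = ε^1.25·(…)^4.75 = 2.78×10^-8; Term 2 = ν·Q^9.4·(…)^5.2 = 1.30×10^-8
D = 0.66·(2.78×10^-8 + 1.30×10^-8)^0.04 = 0.3342 m = 334 mm
Check: V = 3.03 m/s, Re = 8.59×10^5, f = 0.01481, h_f = 32.0 m ≈ 34.1 m ✓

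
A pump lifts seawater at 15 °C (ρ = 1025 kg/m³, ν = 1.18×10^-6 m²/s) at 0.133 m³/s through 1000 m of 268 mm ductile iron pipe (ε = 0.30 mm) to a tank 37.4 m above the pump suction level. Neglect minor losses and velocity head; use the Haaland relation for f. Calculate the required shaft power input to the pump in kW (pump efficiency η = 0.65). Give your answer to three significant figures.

V = 4Q/(πD²) = 2.358 m/s; Re = 5.35×10^5; ε/D = 0.00112; f = 0.02068
h_f = f(L/D)V²/2g = 21.86 m
Total head H = z + h_f = 37.4 + 21.86 = 59.26 m
P_hyd = ρgQH = 1025·9.81·0.133·59.26 = 79.25 kW
P_shaft = P_hyd/η = 79.25/0.65 = 121.9 kW

P_shaft ≈ 122 kW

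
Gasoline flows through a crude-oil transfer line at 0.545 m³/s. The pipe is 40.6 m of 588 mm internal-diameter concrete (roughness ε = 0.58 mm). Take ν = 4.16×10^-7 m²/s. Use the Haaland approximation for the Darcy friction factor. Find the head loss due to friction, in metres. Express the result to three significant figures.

V = 4Q/(πD²) = 4·0.545/(π·0.588²) = 2.007 m/s
Re = VD/ν = 2.007·0.588/4.16×10^-7 = 2.84×10^6 → turbulent
ε/D = 0.58/588 = 9.86×10^-4
Haaland: f = 0.01971
h_f = f(L/D)V²/(2g) = 0.01971·(40.6/0.588)·2.007²/(2·9.81) = 0.2793 m

h_f ≈ 0.279 m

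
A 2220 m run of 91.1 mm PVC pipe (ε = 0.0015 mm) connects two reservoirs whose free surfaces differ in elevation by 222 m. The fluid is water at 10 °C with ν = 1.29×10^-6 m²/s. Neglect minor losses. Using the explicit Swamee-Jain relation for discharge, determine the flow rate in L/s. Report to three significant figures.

Swamee-Jain (Type II): Q = -0.965·√(gD⁵h_f/L)·ln[ε/(3.7D) + √(3.17ν²L/(gD³h_f))]
√(gD⁵h_f/L) = √(9.81·0.0911⁵·222/2220) = 0.002481
ε/(3.7D) = 4.45×10^-6; √(3.17ν²L/(gD³h_f)) = 8.43×10^-5
Q = -0.965·0.002481·ln(8.879×10^-5) = 0.02234 m³/s
Check: V = 3.43 m/s, Re = 2.42×10^5, f = 0.01514, h_f = 221 m ≈ 222 m ✓

Q ≈ 22.3 L/s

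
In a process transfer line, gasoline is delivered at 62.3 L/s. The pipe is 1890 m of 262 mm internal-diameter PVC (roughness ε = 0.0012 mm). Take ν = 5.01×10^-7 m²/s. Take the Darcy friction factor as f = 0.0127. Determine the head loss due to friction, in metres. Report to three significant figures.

V = 4Q/(πD²) = 4·0.0623/(π·0.262²) = 1.156 m/s
h_f = f(L/D)V²/(2g) = 0.01270·(1890/0.262)·1.156²/(2·9.81) = 6.235 m

h_f ≈ 6.24 m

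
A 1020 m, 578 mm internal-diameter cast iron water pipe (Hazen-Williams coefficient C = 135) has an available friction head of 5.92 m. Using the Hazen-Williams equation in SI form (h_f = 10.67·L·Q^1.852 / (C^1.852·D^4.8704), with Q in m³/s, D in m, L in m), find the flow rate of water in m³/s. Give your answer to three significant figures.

Rearranging: Q = [h_f·C^1.852·D^4.8704 / (10.67·L)]^(1/1.852)
Q = [5.92·135^1.852·0.578^4.8704 / (10.67·1020)]^0.540 = 0.5516 m³/s

Q ≈ 0.552 m³/s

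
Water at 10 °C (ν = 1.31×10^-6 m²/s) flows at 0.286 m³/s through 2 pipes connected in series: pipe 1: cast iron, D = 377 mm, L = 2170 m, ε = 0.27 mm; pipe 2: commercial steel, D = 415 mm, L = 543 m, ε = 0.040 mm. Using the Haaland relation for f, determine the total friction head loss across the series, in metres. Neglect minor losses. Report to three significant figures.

Pipe 1: V = 2.562 m/s, Re = 7.37×10^5, ε/D = 7.16×10^-4, f = 0.01862, h_1 = f(L/D)V²/2g = 35.87 m
Pipe 2: V = 2.114 m/s, Re = 6.70×10^5, ε/D = 9.64×10^-5, f = 0.01377, h_2 = f(L/D)V²/2g = 4.106 m
Series → Q common, losses add: H = Σh = 39.97 m

H ≈ 40.0 m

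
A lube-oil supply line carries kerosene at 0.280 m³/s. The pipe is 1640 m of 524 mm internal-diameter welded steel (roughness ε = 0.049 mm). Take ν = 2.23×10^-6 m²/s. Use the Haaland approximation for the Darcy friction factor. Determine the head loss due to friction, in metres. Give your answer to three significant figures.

V = 4Q/(πD²) = 4·0.280/(π·0.524²) = 1.298 m/s
Re = VD/ν = 1.298·0.524/2.23×10^-6 = 3.05×10^5 → turbulent
ε/D = 0.049/524 = 9.35×10^-5
Haaland: f = 0.01514
h_f = f(L/D)V²/(2g) = 0.01514·(1640/0.524)·1.298²/(2·9.81) = 4.070 m

h_f ≈ 4.07 m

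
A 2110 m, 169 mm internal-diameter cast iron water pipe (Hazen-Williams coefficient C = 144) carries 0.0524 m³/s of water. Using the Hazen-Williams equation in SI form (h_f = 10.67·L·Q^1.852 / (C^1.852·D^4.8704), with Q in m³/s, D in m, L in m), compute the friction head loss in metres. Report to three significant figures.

h_f = 10.67·2110·0.0524^1.852 / (144^1.852·0.169^4.8704) = 55.44 m

h_f ≈ 55.4 m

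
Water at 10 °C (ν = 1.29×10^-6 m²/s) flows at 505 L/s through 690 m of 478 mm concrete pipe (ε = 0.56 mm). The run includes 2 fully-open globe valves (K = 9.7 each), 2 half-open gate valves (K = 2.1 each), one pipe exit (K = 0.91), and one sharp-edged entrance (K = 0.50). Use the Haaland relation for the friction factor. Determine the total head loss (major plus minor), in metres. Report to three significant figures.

H_L ≈ 22.1 m

V = 4Q/(πD²) = 2.814 m/s; V²/2g = 0.4036 m
Re = 1.04×10^6, ε/D = 0.00117 → f = 0.02068 (Haaland)
Major: h_f = f(L/D)·V²/2g = 0.02068·1444·0.4036 = 12.05 m
Minor: ΣK = 25.0; h_m = ΣK·V²/2g = 10.09 m
Total H_L = 12.05 + 10.09 = 22.15 m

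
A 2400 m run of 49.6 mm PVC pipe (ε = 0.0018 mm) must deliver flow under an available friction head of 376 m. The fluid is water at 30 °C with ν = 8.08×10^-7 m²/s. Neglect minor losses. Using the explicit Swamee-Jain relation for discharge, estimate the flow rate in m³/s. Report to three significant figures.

Swamee-Jain (Type II): Q = -0.965·√(gD⁵h_f/L)·ln[ε/(3.7D) + √(3.17ν²L/(gD³h_f))]
√(gD⁵h_f/L) = √(9.81·0.0496⁵·376/2400) = 6.792×10^-4
ε/(3.7D) = 9.81×10^-6; √(3.17ν²L/(gD³h_f)) = 1.05×10^-4
Q = -0.965·6.792×10^-4·ln(1.149×10^-4) = 0.005946 m³/s
Check: V = 3.08 m/s, Re = 1.89×10^5, f = 0.01602, h_f = 374 m ≈ 376 m ✓

Q ≈ 0.00595 m³/s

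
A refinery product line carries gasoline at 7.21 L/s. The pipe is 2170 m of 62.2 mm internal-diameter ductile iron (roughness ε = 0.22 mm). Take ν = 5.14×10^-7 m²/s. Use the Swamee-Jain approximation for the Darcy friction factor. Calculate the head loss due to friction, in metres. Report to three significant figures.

h_f ≈ 280 m

V = 4Q/(πD²) = 4·0.00721/(π·0.0622²) = 2.373 m/s
Re = VD/ν = 2.373·0.0622/5.14×10^-7 = 2.87×10^5 → turbulent
ε/D = 0.22/62.2 = 0.00354
Swamee-Jain: f = 0.02799
h_f = f(L/D)V²/(2g) = 0.02799·(2170/0.0622)·2.373²/(2·9.81) = 280.2 m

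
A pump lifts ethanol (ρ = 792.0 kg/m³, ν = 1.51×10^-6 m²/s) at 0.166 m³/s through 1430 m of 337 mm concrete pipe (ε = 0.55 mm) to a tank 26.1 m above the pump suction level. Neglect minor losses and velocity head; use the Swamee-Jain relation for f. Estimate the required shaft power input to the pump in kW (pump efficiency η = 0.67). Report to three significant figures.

P_shaft ≈ 83.2 kW

V = 4Q/(πD²) = 1.861 m/s; Re = 4.15×10^5; ε/D = 0.00163; f = 0.02284
h_f = f(L/D)V²/2g = 17.11 m
Total head H = z + h_f = 26.1 + 17.11 = 43.21 m
P_hyd = ρgQH = 792.0·9.81·0.166·43.21 = 55.73 kW
P_shaft = P_hyd/η = 55.73/0.67 = 83.18 kW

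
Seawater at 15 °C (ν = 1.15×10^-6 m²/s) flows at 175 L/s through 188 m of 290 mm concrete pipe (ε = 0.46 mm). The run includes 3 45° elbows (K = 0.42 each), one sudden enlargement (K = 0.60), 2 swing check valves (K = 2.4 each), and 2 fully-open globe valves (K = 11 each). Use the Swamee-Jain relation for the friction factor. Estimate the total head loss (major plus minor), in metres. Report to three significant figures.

H_L ≈ 15.5 m

V = 4Q/(πD²) = 2.649 m/s; V²/2g = 0.3578 m
Re = 6.68×10^5, ε/D = 0.00159 → f = 0.02247 (Swamee-Jain)
Major: h_f = f(L/D)·V²/2g = 0.02247·648.3·0.3578 = 5.211 m
Minor: ΣK = 28.7; h_m = ΣK·V²/2g = 10.25 m
Total H_L = 5.211 + 10.25 = 15.46 m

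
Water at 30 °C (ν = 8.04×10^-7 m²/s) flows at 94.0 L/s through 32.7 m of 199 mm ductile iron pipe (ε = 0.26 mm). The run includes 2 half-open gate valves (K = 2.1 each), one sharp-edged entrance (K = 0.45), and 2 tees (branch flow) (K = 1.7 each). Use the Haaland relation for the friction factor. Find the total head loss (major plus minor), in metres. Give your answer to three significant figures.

H_L ≈ 5.38 m

V = 4Q/(πD²) = 3.022 m/s; V²/2g = 0.4655 m
Re = 7.48×10^5, ε/D = 0.00131 → f = 0.02131 (Haaland)
Major: h_f = f(L/D)·V²/2g = 0.02131·164.3·0.4655 = 1.630 m
Minor: ΣK = 8.05; h_m = ΣK·V²/2g = 3.748 m
Total H_L = 1.630 + 3.748 = 5.378 m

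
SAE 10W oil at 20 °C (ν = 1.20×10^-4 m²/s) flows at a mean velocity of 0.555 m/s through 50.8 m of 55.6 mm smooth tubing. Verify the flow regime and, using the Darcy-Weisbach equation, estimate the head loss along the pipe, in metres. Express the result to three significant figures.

Re = VD/ν = 0.555·0.05560/1.20×10^-4 = 257 → laminar (Re < 2300)
f = 64/Re = 0.2489
h_f = f(L/D)V²/(2g) = 0.2489·(50.8/0.05560)·0.555²/(2·9.81) = 3.570 m

h_f ≈ 3.57 m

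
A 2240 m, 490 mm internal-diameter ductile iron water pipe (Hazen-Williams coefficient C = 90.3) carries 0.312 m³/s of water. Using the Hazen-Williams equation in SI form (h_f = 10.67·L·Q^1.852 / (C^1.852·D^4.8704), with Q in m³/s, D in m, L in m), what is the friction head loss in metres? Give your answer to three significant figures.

h_f = 10.67·2240·0.312^1.852 / (90.3^1.852·0.490^4.8704) = 21.31 m

h_f ≈ 21.3 m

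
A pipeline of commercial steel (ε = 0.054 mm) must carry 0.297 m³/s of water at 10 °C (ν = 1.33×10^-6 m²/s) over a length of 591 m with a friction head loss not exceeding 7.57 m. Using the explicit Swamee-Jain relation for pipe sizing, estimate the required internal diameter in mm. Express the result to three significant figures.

D ≈ 387 mm

Swamee-Jain (Type III): D = 0.66·[ε^1.25·(LQ²/(gh_f))^4.75 + ν·Q^9.4·(L/(gh_f))^5.2]^0.04
LQ²/(gh_f) = 0.7020; L/(gh_f) = 7.958
Term 1 = ε^1.25·(…)^4.75 = 8.62×10^-7; Term 2 = ν·Q^9.4·(…)^5.2 = 7.11×10^-7
D = 0.66·(8.62×10^-7 + 7.11×10^-7)^0.04 = 0.3867 m = 387 mm
Check: V = 2.53 m/s, Re = 7.35×10^5, f = 0.01439, h_f = 7.16 m ≈ 7.57 m ✓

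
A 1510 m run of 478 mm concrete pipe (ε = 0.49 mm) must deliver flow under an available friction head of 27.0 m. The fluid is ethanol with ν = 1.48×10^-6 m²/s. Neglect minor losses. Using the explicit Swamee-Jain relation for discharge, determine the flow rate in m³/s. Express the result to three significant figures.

Swamee-Jain (Type II): Q = -0.965·√(gD⁵h_f/L)·ln[ε/(3.7D) + √(3.17ν²L/(gD³h_f))]
√(gD⁵h_f/L) = √(9.81·0.478⁵·27.0/1510) = 0.06616
ε/(3.7D) = 2.77×10^-4; √(3.17ν²L/(gD³h_f)) = 1.90×10^-5
Q = -0.965·0.06616·ln(2.961×10^-4) = 0.5187 m³/s
Check: V = 2.89 m/s, Re = 9.34×10^5, f = 0.02017, h_f = 27.1 m ≈ 27.0 m ✓

Q ≈ 0.519 m³/s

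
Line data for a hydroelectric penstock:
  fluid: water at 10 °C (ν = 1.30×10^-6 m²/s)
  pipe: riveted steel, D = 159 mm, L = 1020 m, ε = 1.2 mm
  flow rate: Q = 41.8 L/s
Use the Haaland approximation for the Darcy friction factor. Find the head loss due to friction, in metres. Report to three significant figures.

V = 4Q/(πD²) = 4·0.0418/(π·0.159²) = 2.105 m/s
Re = VD/ν = 2.105·0.159/1.30×10^-6 = 2.57×10^5 → turbulent
ε/D = 1.2/159 = 0.00755
Haaland: f = 0.03487
h_f = f(L/D)V²/(2g) = 0.03487·(1020/0.159)·2.105²/(2·9.81) = 50.52 m

h_f ≈ 50.5 m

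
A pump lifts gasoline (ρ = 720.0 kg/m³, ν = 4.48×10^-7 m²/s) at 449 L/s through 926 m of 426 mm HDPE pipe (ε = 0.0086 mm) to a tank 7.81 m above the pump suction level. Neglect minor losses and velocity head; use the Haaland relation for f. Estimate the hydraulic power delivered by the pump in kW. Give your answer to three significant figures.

P_hyd ≈ 61.3 kW

V = 4Q/(πD²) = 3.150 m/s; Re = 3.00×10^6; ε/D = 2.02×10^-5; f = 0.01048
h_f = f(L/D)V²/2g = 11.52 m
Total head H = z + h_f = 7.81 + 11.52 = 19.33 m
P_hyd = ρgQH = 720.0·9.81·0.449·19.33 = 61.31 kW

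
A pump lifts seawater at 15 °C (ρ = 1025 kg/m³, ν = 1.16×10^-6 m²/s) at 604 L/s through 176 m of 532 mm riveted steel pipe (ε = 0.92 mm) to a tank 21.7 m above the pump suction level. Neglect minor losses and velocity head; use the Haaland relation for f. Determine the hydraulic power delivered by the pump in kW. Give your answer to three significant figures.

P_hyd ≈ 149 kW

V = 4Q/(πD²) = 2.717 m/s; Re = 1.25×10^6; ε/D = 0.00173; f = 0.02273
h_f = f(L/D)V²/2g = 2.830 m
Total head H = z + h_f = 21.7 + 2.830 = 24.53 m
P_hyd = ρgQH = 1025·9.81·0.604·24.53 = 149.0 kW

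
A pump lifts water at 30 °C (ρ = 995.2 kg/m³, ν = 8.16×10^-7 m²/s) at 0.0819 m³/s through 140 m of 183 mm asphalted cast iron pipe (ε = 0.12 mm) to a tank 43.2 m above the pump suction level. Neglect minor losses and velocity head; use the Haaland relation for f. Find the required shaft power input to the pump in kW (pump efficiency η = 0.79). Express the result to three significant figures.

V = 4Q/(πD²) = 3.114 m/s; Re = 6.98×10^5; ε/D = 6.56×10^-4; f = 0.01831
h_f = f(L/D)V²/2g = 6.922 m
Total head H = z + h_f = 43.2 + 6.922 = 50.12 m
P_hyd = ρgQH = 995.2·9.81·0.0819·50.12 = 40.08 kW
P_shaft = P_hyd/η = 40.08/0.79 = 50.73 kW

P_shaft ≈ 50.7 kW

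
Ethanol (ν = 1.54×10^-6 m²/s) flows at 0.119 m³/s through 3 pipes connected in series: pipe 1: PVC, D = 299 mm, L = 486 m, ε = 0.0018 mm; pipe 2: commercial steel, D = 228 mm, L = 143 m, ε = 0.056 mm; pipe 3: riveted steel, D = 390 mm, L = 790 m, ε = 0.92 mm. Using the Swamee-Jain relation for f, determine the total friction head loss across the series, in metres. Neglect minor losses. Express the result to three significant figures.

H ≈ 10.3 m

Pipe 1: V = 1.695 m/s, Re = 3.29×10^5, ε/D = 6.02×10^-6, f = 0.01420, h_1 = f(L/D)V²/2g = 3.380 m
Pipe 2: V = 2.915 m/s, Re = 4.32×10^5, ε/D = 2.46×10^-4, f = 0.01611, h_2 = f(L/D)V²/2g = 4.376 m
Pipe 3: V = 0.9962 m/s, Re = 2.52×10^5, ε/D = 0.00236, f = 0.02528, h_3 = f(L/D)V²/2g = 2.590 m
Series → Q common, losses add: H = Σh = 10.35 m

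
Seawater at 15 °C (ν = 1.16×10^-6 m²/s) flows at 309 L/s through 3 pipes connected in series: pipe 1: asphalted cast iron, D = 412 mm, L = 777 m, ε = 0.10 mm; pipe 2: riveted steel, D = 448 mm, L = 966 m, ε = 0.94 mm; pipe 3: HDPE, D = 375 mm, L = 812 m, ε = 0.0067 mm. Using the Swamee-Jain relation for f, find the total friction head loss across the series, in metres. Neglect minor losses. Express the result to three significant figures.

Pipe 1: V = 2.318 m/s, Re = 8.23×10^5, ε/D = 2.43×10^-4, f = 0.01538, h_1 = f(L/D)V²/2g = 7.940 m
Pipe 2: V = 1.960 m/s, Re = 7.57×10^5, ε/D = 0.00210, f = 0.02405, h_2 = f(L/D)V²/2g = 10.15 m
Pipe 3: V = 2.798 m/s, Re = 9.04×10^5, ε/D = 1.79×10^-5, f = 0.01221, h_3 = f(L/D)V²/2g = 10.55 m
Series → Q common, losses add: H = Σh = 28.64 m

H ≈ 28.6 m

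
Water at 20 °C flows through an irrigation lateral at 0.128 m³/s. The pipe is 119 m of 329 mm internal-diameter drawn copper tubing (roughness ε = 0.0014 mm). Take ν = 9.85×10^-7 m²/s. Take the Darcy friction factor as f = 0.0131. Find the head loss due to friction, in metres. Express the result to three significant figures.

h_f ≈ 0.547 m

V = 4Q/(πD²) = 4·0.128/(π·0.329²) = 1.506 m/s
h_f = f(L/D)V²/(2g) = 0.01310·(119/0.329)·1.506²/(2·9.81) = 0.5475 m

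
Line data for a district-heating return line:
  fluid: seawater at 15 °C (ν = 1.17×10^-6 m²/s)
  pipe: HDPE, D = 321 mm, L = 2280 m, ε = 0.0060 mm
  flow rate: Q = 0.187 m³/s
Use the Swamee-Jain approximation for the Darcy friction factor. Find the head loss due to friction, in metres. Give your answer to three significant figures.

V = 4Q/(πD²) = 4·0.187/(π·0.321²) = 2.311 m/s
Re = VD/ν = 2.311·0.321/1.17×10^-6 = 6.34×10^5 → turbulent
ε/D = 0.0060/321 = 1.87×10^-5
Swamee-Jain: f = 0.01289
h_f = f(L/D)V²/(2g) = 0.01289·(2280/0.321)·2.311²/(2·9.81) = 24.92 m

h_f ≈ 24.9 m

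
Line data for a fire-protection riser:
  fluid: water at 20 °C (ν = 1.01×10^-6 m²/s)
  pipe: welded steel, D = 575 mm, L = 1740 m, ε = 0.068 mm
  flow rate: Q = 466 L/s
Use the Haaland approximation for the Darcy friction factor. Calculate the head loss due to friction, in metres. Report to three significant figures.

h_f ≈ 6.74 m

V = 4Q/(πD²) = 4·0.466/(π·0.575²) = 1.795 m/s
Re = VD/ν = 1.795·0.575/1.01×10^-6 = 1.02×10^6 → turbulent
ε/D = 0.068/575 = 1.18×10^-4
Haaland: f = 0.01357
h_f = f(L/D)V²/(2g) = 0.01357·(1740/0.575)·1.795²/(2·9.81) = 6.738 m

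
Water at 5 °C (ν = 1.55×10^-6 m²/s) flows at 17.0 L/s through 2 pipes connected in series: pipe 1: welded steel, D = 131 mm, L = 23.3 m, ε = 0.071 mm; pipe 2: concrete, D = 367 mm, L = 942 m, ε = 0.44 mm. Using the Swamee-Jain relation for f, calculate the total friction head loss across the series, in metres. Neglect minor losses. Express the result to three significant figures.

Pipe 1: V = 1.261 m/s, Re = 1.07×10^5, ε/D = 5.42×10^-4, f = 0.02043, h_1 = f(L/D)V²/2g = 0.2947 m
Pipe 2: V = 0.1607 m/s, Re = 3.81×10^4, ε/D = 0.00120, f = 0.02567, h_2 = f(L/D)V²/2g = 0.08672 m
Series → Q common, losses add: H = Σh = 0.3814 m

H ≈ 0.381 m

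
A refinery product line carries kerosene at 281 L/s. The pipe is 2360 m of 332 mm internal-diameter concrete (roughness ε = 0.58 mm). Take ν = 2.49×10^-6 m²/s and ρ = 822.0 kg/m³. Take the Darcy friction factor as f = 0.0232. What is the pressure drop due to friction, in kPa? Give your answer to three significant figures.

Δp ≈ 714 kPa

V = 4Q/(πD²) = 4·0.281/(π·0.332²) = 3.246 m/s
h_f = f(L/D)V²/(2g) = 0.02320·(2360/0.332)·3.246²/(2·9.81) = 88.56 m
Δp = ρg·h_f = 822.0·9.81·88.56 = 714.1 kPa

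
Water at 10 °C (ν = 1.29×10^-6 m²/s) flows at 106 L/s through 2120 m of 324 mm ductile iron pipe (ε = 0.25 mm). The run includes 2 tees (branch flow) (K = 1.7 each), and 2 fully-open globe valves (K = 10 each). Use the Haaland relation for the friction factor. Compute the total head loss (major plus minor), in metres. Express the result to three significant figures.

H_L ≈ 12.7 m

V = 4Q/(πD²) = 1.286 m/s; V²/2g = 0.08425 m
Re = 3.23×10^5, ε/D = 7.72×10^-4 → f = 0.01943 (Haaland)
Major: h_f = f(L/D)·V²/2g = 0.01943·6543·0.08425 = 10.71 m
Minor: ΣK = 23.4; h_m = ΣK·V²/2g = 1.971 m
Total H_L = 10.71 + 1.971 = 12.68 m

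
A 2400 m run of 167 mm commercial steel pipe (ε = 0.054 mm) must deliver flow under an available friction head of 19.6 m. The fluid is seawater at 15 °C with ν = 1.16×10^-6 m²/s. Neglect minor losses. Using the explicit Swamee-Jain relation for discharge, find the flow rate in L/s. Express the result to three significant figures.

Swamee-Jain (Type II): Q = -0.965·√(gD⁵h_f/L)·ln[ε/(3.7D) + √(3.17ν²L/(gD³h_f))]
√(gD⁵h_f/L) = √(9.81·0.167⁵·19.6/2400) = 0.003226
ε/(3.7D) = 8.74×10^-5; √(3.17ν²L/(gD³h_f)) = 1.07×10^-4
Q = -0.965·0.003226·ln(1.943×10^-4) = 0.02660 m³/s
Check: V = 1.21 m/s, Re = 1.75×10^5, f = 0.01821, h_f = 19.7 m ≈ 19.6 m ✓

Q ≈ 26.6 L/s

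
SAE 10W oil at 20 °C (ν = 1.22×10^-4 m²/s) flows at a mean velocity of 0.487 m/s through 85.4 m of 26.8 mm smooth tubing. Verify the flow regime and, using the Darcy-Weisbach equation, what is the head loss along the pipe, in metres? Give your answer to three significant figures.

Re = VD/ν = 0.487·0.02680/1.22×10^-4 = 107 → laminar (Re < 2300)
f = 64/Re = 0.5982
h_f = f(L/D)V²/(2g) = 0.5982·(85.4/0.02680)·0.487²/(2·9.81) = 23.04 m

h_f ≈ 23.0 m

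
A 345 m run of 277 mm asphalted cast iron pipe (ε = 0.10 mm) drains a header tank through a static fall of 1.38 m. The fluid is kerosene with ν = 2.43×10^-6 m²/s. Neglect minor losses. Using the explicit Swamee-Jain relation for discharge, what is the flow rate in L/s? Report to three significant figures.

Q ≈ 64.1 L/s

Swamee-Jain (Type II): Q = -0.965·√(gD⁵h_f/L)·ln[ε/(3.7D) + √(3.17ν²L/(gD³h_f))]
√(gD⁵h_f/L) = √(9.81·0.277⁵·1.38/345) = 0.008000
ε/(3.7D) = 9.76×10^-5; √(3.17ν²L/(gD³h_f)) = 1.50×10^-4
Q = -0.965·0.008000·ln(2.474×10^-4) = 0.06411 m³/s
Check: V = 1.06 m/s, Re = 1.21×10^5, f = 0.01927, h_f = 1.38 m ≈ 1.38 m ✓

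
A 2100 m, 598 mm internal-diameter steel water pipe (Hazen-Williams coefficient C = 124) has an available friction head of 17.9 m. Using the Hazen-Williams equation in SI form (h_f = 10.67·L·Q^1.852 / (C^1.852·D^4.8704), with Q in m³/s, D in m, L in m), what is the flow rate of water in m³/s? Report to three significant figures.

Rearranging: Q = [h_f·C^1.852·D^4.8704 / (10.67·L)]^(1/1.852)
Q = [17.9·124^1.852·0.598^4.8704 / (10.67·2100)]^0.540 = 0.6818 m³/s

Q ≈ 0.682 m³/s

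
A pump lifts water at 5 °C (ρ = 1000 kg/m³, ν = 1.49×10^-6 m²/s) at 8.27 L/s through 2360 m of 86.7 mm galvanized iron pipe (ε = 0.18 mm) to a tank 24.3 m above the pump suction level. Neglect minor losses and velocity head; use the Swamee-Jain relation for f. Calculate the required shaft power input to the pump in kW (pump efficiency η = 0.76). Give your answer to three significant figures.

V = 4Q/(πD²) = 1.401 m/s; Re = 8.15×10^4; ε/D = 0.00208; f = 0.02588
h_f = f(L/D)V²/2g = 70.44 m
Total head H = z + h_f = 24.3 + 70.44 = 94.74 m
P_hyd = ρgQH = 1000·9.81·0.00827·94.74 = 7.686 kW
P_shaft = P_hyd/η = 7.686/0.76 = 10.11 kW

P_shaft ≈ 10.1 kW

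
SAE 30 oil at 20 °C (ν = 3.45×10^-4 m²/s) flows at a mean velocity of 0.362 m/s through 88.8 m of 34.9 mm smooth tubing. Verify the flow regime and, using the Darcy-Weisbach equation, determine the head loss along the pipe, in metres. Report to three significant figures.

Re = VD/ν = 0.362·0.03490/3.45×10^-4 = 36.6 → laminar (Re < 2300)
f = 64/Re = 1.748
h_f = f(L/D)V²/(2g) = 1.748·(88.8/0.03490)·0.362²/(2·9.81) = 29.70 m

h_f ≈ 29.7 m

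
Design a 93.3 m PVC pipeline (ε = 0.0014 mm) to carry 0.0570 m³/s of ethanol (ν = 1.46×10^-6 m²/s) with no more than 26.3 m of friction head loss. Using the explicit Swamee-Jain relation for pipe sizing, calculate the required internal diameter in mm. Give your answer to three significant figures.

Swamee-Jain (Type III): D = 0.66·[ε^1.25·(LQ²/(gh_f))^4.75 + ν·Q^9.4·(L/(gh_f))^5.2]^0.04
LQ²/(gh_f) = 0.001175; L/(gh_f) = 0.3616
Term 1 = ε^1.25·(…)^4.75 = 5.82×10^-22; Term 2 = ν·Q^9.4·(…)^5.2 = 1.49×10^-20
D = 0.66·(5.82×10^-22 + 1.49×10^-20)^0.04 = 0.1064 m = 106 mm
Check: V = 6.41 m/s, Re = 4.67×10^5, f = 0.01345, h_f = 24.7 m ≈ 26.3 m ✓

D ≈ 106 mm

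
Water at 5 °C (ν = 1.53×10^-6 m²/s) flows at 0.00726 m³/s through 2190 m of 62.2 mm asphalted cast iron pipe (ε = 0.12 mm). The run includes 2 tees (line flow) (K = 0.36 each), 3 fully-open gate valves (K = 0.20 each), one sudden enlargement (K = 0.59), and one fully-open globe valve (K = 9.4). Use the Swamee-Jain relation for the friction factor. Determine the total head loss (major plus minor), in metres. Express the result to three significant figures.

V = 4Q/(πD²) = 2.389 m/s; V²/2g = 0.2910 m
Re = 9.71×10^4, ε/D = 0.00193 → f = 0.02519 (Swamee-Jain)
Major: h_f = f(L/D)·V²/2g = 0.02519·35209·0.2910 = 258.1 m
Minor: ΣK = 11.3; h_m = ΣK·V²/2g = 3.291 m
Total H_L = 258.1 + 3.291 = 261.4 m

H_L ≈ 261 m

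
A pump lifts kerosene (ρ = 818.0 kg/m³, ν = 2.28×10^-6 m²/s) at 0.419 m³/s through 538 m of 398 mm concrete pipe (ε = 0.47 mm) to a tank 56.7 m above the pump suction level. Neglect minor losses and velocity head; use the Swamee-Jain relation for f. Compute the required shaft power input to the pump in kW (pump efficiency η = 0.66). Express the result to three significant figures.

P_shaft ≈ 373 kW

V = 4Q/(πD²) = 3.368 m/s; Re = 5.88×10^5; ε/D = 0.00118; f = 0.02102
h_f = f(L/D)V²/2g = 16.43 m
Total head H = z + h_f = 56.7 + 16.43 = 73.13 m
P_hyd = ρgQH = 818.0·9.81·0.419·73.13 = 245.9 kW
P_shaft = P_hyd/η = 245.9/0.66 = 372.5 kW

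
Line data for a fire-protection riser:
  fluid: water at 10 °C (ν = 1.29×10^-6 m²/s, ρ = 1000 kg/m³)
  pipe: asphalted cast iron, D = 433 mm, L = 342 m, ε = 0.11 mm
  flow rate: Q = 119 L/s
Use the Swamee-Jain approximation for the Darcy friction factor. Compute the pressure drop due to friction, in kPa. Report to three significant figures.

Δp ≈ 4.36 kPa

V = 4Q/(πD²) = 4·0.119/(π·0.433²) = 0.8081 m/s
Re = VD/ν = 0.8081·0.433/1.29×10^-6 = 2.71×10^5 → turbulent
ε/D = 0.11/433 = 2.54×10^-4
Swamee-Jain: f = 0.01690
h_f = f(L/D)V²/(2g) = 0.01690·(342/0.433)·0.8081²/(2·9.81) = 0.4444 m
Δp = ρg·h_f = 1000·9.81·0.4444 = 4.359 kPa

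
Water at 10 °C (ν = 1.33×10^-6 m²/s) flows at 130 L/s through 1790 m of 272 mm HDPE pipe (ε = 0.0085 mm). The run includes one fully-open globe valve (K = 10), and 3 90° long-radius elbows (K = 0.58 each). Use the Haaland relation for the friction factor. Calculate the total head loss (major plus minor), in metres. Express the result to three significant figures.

H_L ≈ 25.9 m

V = 4Q/(πD²) = 2.237 m/s; V²/2g = 0.2551 m
Re = 4.58×10^5, ε/D = 3.13×10^-5 → f = 0.01363 (Haaland)
Major: h_f = f(L/D)·V²/2g = 0.01363·6581·0.2551 = 22.88 m
Minor: ΣK = 11.7; h_m = ΣK·V²/2g = 2.995 m
Total H_L = 22.88 + 2.995 = 25.87 m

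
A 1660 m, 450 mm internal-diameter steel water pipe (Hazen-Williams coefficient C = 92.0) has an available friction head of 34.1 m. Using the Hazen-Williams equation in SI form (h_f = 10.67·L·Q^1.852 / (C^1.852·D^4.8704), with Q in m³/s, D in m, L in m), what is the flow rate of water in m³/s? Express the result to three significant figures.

Rearranging: Q = [h_f·C^1.852·D^4.8704 / (10.67·L)]^(1/1.852)
Q = [34.1·92.0^1.852·0.450^4.8704 / (10.67·1660)]^0.540 = 0.3851 m³/s

Q ≈ 0.385 m³/s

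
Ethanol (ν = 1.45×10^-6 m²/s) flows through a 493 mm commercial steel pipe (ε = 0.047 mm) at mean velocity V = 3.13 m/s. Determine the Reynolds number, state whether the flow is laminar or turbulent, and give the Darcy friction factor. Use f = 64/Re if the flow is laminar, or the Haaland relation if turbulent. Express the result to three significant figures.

Re ≈ 1.06×10^6; turbulent; f ≈ 0.0132

Re = VD/ν = 3.130·0.493/1.45×10^-6 = 1.06×10^6
Re > 4000 → turbulent; ε/D = 9.53×10^-5
Haaland: f = 0.01319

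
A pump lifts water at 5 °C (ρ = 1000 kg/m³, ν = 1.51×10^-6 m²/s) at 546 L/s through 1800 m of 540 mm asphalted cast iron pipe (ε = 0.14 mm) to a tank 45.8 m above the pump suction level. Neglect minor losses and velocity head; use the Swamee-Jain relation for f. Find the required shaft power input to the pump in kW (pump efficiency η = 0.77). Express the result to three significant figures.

V = 4Q/(πD²) = 2.384 m/s; Re = 8.53×10^5; ε/D = 2.59×10^-4; f = 0.01550
h_f = f(L/D)V²/2g = 14.97 m
Total head H = z + h_f = 45.8 + 14.97 = 60.77 m
P_hyd = ρgQH = 1000·9.81·0.546·60.77 = 325.5 kW
P_shaft = P_hyd/η = 325.5/0.77 = 422.7 kW

P_shaft ≈ 423 kW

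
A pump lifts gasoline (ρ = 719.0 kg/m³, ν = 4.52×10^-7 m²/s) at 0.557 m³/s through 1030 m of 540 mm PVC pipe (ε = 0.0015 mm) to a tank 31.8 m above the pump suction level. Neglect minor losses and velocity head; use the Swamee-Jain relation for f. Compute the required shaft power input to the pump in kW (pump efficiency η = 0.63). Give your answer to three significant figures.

P_shaft ≈ 234 kW

V = 4Q/(πD²) = 2.432 m/s; Re = 2.91×10^6; ε/D = 2.78×10^-6; f = 0.009912
h_f = f(L/D)V²/2g = 5.700 m
Total head H = z + h_f = 31.8 + 5.700 = 37.50 m
P_hyd = ρgQH = 719.0·9.81·0.557·37.50 = 147.3 kW
P_shaft = P_hyd/η = 147.3/0.63 = 233.9 kW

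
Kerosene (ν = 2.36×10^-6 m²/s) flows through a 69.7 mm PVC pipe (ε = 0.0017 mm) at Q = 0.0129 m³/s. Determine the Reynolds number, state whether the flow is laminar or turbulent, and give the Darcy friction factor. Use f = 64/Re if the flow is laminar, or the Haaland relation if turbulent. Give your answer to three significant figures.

V = 4Q/(πD²) = 3.381 m/s
Re = VD/ν = 3.381·0.0697/2.36×10^-6 = 9.99×10^4
Re > 4000 → turbulent; ε/D = 2.44×10^-5
Haaland: f = 0.01793

Re ≈ 9.99×10^4; turbulent; f ≈ 0.0179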